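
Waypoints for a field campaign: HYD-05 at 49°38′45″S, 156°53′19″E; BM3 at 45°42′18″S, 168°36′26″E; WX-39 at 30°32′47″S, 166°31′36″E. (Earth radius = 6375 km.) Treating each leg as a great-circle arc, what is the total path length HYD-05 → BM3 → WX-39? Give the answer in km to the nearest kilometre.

HYD-05: φ = -49.64583°, λ = +156.88861°
BM3: φ = -45.70500°, λ = +168.60722°
WX-39: φ = -30.54639°, λ = +166.52667°
HYD-05→BM3: c = 0.153706 rad, d = 979.87 km
BM3→WX-39: c = 0.266080 rad, d = 1696.26 km
Total = 979.87 + 1696.26 = 2676.13 km

2676 km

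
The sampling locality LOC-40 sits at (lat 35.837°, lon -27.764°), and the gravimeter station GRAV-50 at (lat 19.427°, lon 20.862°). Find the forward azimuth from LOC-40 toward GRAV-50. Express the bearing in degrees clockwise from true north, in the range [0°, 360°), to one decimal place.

97.7°

Δλ = 48.6260°
y = sin Δλ · cos φ₂ = 0.707687
x = cos φ₁ sin φ₂ − sin φ₁ cos φ₂ cos Δλ = -0.095315
θ = atan2(y, x) = 97.6707° → 97.6707° (mod 360°)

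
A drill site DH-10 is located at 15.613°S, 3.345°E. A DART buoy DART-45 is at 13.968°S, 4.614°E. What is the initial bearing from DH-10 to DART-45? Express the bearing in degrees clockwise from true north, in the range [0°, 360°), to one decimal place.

36.9°

Δλ = 1.2690°
y = sin Δλ · cos φ₂ = 0.021492
x = cos φ₁ sin φ₂ − sin φ₁ cos φ₂ cos Δλ = 0.028643
θ = atan2(y, x) = 36.8821° → 36.8821° (mod 360°)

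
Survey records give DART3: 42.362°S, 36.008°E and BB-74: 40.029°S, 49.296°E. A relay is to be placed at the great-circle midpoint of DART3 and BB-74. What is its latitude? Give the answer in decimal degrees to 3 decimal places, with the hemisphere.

Bx = cos φ₂ cos Δλ = 0.745218,  By = cos φ₂ sin Δλ = 0.175997
φₘ = atan2(sin φ₁ + sin φ₂, √((cos φ₁ + Bx)² + By²)) = -41.38687°
λₘ = λ₁ + atan2(By, cos φ₁ + Bx) = 42.77095°

41.387°S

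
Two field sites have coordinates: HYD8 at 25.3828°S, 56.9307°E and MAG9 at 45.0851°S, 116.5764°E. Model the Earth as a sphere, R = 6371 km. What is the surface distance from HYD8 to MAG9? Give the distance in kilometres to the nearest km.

5699 km

Δφ = -19.7023°,  Δλ = 59.6457°
a = sin²(Δφ/2) + cos φ₁ cos φ₂ sin²(Δλ/2) = 0.187041
c = 2·arcsin(√a) = 0.894487 rad = 51.2503°
d = R·c = 6371 × 0.894487 = 5698.8 km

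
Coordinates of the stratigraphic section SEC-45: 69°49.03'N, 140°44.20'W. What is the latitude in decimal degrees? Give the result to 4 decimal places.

69.8172°N

69° + 49.03′/60 = 69 + 0.81717 = 69.8172°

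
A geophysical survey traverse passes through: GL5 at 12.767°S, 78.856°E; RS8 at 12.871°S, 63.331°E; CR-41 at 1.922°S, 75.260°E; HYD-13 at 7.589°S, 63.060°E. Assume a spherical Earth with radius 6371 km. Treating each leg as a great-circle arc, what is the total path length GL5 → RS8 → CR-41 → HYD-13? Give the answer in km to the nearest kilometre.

GL5→RS8: c = 0.264175 rad, d = 1683.06 km
RS8→CR-41: c = 0.281083 rad, d = 1790.78 km
CR-41→HYD-13: c = 0.234034 rad, d = 1491.03 km
Total = 1683.06 + 1790.78 + 1491.03 = 4964.87 km

4965 km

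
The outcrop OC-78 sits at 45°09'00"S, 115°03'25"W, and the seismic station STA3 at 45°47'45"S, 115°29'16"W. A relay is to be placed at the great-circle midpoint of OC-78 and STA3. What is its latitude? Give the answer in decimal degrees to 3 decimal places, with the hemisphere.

OC-78: φ = -45.15000°, λ = -115.05694°
STA3: φ = -45.79583°, λ = -115.48778°
Bx = cos φ₂ cos Δλ = 0.697198,  By = cos φ₂ sin Δλ = -0.005243
φₘ = atan2(sin φ₁ + sin φ₂, √((cos φ₁ + Bx)² + By²)) = -45.47312°
λₘ = λ₁ + atan2(By, cos φ₁ + Bx) = -115.27113°

45.473°S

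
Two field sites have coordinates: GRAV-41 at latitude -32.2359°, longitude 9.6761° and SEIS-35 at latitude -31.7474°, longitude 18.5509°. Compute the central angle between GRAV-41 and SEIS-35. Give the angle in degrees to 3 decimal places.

Δφ = 0.4885°,  Δλ = 8.8748°
a = sin²(Δφ/2) + cos φ₁ cos φ₂ sin²(Δλ/2) = 0.004324
c = 2·arcsin(√a) = 0.131609 rad = 7.5406°

7.541°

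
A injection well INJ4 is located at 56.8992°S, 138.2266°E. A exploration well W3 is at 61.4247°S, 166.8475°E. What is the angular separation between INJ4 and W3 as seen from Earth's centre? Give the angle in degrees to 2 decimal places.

Δφ = -4.5255°,  Δλ = 28.6209°
a = sin²(Δφ/2) + cos φ₁ cos φ₂ sin²(Δλ/2) = 0.017518
c = 2·arcsin(√a) = 0.265489 rad = 15.2114°

15.21°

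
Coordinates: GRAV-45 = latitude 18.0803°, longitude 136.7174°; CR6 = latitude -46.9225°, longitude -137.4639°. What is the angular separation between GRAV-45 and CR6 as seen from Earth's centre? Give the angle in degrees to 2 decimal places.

100.33°

Δφ = -65.0028°,  Δλ = 85.8187°
a = sin²(Δφ/2) + cos φ₁ cos φ₂ sin²(Δλ/2) = 0.589675
c = 2·arcsin(√a) = 1.751121 rad = 100.3319°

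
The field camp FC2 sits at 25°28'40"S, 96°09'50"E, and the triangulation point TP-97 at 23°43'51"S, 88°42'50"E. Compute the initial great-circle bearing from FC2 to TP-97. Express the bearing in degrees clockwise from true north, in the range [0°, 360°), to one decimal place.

FC2: φ = -25.47778°, λ = +96.16389°
TP-97: φ = -23.73083°, λ = +88.71389°
Δλ = -7.4500°
y = sin Δλ · cos φ₂ = -0.118698
x = cos φ₁ sin φ₂ − sin φ₁ cos φ₂ cos Δλ = 0.027161
θ = atan2(y, x) = -77.1112° → 282.8888° (mod 360°)

282.9°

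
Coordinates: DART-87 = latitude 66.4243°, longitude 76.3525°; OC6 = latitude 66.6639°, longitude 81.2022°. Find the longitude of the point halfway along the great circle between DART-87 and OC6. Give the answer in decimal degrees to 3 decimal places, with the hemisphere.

Bx = cos φ₂ cos Δλ = 0.394706,  By = cos φ₂ sin Δλ = 0.033489
φₘ = atan2(sin φ₁ + sin φ₂, √((cos φ₁ + Bx)² + By²)) = 66.56284°
λₘ = λ₁ + atan2(By, cos φ₁ + Bx) = 78.76566°

78.766°E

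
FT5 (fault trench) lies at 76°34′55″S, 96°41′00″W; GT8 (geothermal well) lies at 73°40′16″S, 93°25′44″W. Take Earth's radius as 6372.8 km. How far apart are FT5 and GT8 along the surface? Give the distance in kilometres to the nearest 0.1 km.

336.7 km

FT5: φ = -76.58194°, λ = -96.68333°
GT8: φ = -73.67111°, λ = -93.42889°
Δφ = 2.9108°,  Δλ = 3.2544°
a = sin²(Δφ/2) + cos φ₁ cos φ₂ sin²(Δλ/2) = 0.000698
c = 2·arcsin(√a) = 0.052835 rad = 3.0272°
d = R·c = 6372.8 × 0.052835 = 336.7 km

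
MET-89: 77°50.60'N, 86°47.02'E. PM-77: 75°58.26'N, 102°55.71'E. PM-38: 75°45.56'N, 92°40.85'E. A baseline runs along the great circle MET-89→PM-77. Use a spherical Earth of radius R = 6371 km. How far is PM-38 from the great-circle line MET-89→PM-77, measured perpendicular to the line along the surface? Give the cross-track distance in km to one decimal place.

158.6 km

MET-89: φ = +77.84333°, λ = +86.78367°
PM-77: φ = +75.97100°, λ = +102.92850°
PM-38: φ = +75.75933°, λ = +92.68083°
δ₁₃ = central angle MET-89→PM-38 = 0.043260 rad  (haversine)
θ₁₃ = bearing MET-89→PM-38 = 144.237°,  θ₁₂ = bearing MET-89→PM-77 = 109.089°
dₓₜ = R·arcsin(sin δ₁₃ · sin(θ₁₃ − θ₁₂)) = 6371·arcsin(0.04325·sin(35.149°)) = 158.635 km
|dₓₜ| = 158.635 km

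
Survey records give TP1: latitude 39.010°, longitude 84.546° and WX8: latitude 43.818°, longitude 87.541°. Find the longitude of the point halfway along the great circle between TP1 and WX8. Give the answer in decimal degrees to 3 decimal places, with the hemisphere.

85.988°E

Bx = cos φ₂ cos Δλ = 0.720557,  By = cos φ₂ sin Δλ = 0.037700
φₘ = atan2(sin φ₁ + sin φ₂, √((cos φ₁ + Bx)² + By²)) = 41.42370°
λₘ = λ₁ + atan2(By, cos φ₁ + Bx) = 85.98803°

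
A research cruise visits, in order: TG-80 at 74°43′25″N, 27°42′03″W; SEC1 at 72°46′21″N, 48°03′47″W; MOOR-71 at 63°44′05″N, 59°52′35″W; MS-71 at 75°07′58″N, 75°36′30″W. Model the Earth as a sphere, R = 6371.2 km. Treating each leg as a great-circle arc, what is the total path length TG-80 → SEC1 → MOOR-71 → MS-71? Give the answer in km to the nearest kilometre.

TG-80: φ = +74.72361°, λ = -27.70083°
SEC1: φ = +72.77250°, λ = -48.06306°
MOOR-71: φ = +63.73472°, λ = -59.87639°
MS-71: φ = +75.13278°, λ = -75.60833°
TG-80→SEC1: c = 0.104507 rad, d = 665.84 km
SEC1→MOOR-71: c = 0.174525 rad, d = 1111.94 km
MOOR-71→MS-71: c = 0.219417 rad, d = 1397.95 km
Total = 665.84 + 1111.94 + 1397.95 = 3175.72 km

3176 km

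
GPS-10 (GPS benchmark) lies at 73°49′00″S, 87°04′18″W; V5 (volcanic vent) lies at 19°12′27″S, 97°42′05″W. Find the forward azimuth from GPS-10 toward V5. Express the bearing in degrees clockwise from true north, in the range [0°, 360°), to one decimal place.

347.7°

GPS-10: φ = -73.81667°, λ = -87.07167°
V5: φ = -19.20750°, λ = -97.70139°
Δλ = -10.6297°
y = sin Δλ · cos φ₂ = -0.174193
x = cos φ₁ sin φ₂ − sin φ₁ cos φ₂ cos Δλ = 0.799658
θ = atan2(y, x) = -12.2890° → 347.7110° (mod 360°)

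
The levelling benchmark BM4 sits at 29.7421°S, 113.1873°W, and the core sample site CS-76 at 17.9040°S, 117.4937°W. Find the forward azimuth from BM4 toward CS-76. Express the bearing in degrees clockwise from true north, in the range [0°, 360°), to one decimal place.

340.7°

Δλ = -4.3064°
y = sin Δλ · cos φ₂ = -0.071454
x = cos φ₁ sin φ₂ − sin φ₁ cos φ₂ cos Δλ = 0.203814
θ = atan2(y, x) = -19.3198° → 340.6802° (mod 360°)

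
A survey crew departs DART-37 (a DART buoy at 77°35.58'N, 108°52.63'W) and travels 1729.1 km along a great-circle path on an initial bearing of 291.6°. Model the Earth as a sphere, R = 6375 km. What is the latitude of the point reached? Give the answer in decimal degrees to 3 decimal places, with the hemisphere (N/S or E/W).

DART-37: φ = +77.59300°, λ = -108.87717°
δ = d/R = 1729.1/6375 = 0.271231 rad
φ₂ = arcsin(sin φ₁ cos δ + cos φ₁ sin δ cos θ)
   = arcsin(0.97665·0.96344 + 0.21485·0.26792·0.36812) = 74.18192°
λ₂ = λ₁ + atan2(sin θ sin δ cos φ₁, cos δ − sin φ₁ sin φ₂) = -174.92174°

74.182°N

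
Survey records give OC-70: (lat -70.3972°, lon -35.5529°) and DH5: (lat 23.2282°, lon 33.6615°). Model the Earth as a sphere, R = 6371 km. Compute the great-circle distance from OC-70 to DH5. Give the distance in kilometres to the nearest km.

Δφ = 93.6254°,  Δλ = 69.2144°
a = sin²(Δφ/2) + cos φ₁ cos φ₂ sin²(Δλ/2) = 0.631064
c = 2·arcsin(√a) = 1.836023 rad = 105.1963°
d = R·c = 6371 × 1.836023 = 11697.3 km

11697 km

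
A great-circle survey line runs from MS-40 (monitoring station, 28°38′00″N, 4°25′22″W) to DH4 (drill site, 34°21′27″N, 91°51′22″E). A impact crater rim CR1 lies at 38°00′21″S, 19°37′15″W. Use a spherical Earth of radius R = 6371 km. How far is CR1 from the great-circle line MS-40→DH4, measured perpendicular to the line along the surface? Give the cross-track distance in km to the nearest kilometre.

MS-40: φ = +28.63333°, λ = -4.42278°
DH4: φ = +34.35750°, λ = +91.85611°
CR1: φ = -38.00583°, λ = -19.62083°
δ₁₃ = central angle MS-40→CR1 = 1.189275 rad  (haversine)
θ₁₃ = bearing MS-40→CR1 = 192.860°,  θ₁₂ = bearing MS-40→DH4 = 56.720°
dₓₜ = R·arcsin(sin δ₁₃ · sin(θ₁₃ − θ₁₂)) = 6371·arcsin(0.92810·sin(136.140°)) = 4450.264 km
|dₓₜ| = 4450.264 km

4450 km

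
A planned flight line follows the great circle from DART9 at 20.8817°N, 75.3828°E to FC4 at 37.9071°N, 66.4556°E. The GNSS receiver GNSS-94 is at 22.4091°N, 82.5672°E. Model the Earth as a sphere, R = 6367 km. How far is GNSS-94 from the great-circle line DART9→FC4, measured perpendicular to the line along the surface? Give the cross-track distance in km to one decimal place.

753.2 km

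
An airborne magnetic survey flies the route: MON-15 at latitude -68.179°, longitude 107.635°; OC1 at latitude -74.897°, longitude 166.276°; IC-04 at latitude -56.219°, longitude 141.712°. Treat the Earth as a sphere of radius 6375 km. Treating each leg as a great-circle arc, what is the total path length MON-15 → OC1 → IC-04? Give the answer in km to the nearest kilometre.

MON-15→OC1: c = 0.328013 rad, d = 2091.08 km
OC1→IC-04: c = 0.364725 rad, d = 2325.12 km
Total = 2091.08 + 2325.12 = 4416.20 km

4416 km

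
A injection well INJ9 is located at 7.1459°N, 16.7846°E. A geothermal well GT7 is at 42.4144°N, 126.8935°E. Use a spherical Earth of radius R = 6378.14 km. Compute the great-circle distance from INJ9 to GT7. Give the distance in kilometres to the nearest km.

11095 km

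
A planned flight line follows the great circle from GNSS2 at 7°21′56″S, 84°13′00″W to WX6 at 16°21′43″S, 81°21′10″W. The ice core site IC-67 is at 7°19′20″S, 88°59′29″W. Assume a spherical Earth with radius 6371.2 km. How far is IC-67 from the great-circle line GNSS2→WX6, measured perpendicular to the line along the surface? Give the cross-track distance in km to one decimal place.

GNSS2: φ = -7.36556°, λ = -84.21667°
WX6: φ = -16.36194°, λ = -81.35278°
IC-67: φ = -7.32222°, λ = -88.99139°
δ₁₃ = central angle GNSS2→IC-67 = 0.082654 rad  (haversine)
θ₁₃ = bearing GNSS2→IC-67 = 270.219°,  θ₁₂ = bearing GNSS2→WX6 = 162.971°
dₓₜ = R·arcsin(sin δ₁₃ · sin(θ₁₃ − θ₁₂)) = 6371.2·arcsin(0.08256·sin(107.247°)) = 502.876 km
|dₓₜ| = 502.876 km

502.9 km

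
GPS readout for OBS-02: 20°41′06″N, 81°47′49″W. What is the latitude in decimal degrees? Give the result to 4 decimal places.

20° + 41′/60 + 6″/3600 = 20 + 0.68333 + 0.00167 = 20.6850°

20.6850°N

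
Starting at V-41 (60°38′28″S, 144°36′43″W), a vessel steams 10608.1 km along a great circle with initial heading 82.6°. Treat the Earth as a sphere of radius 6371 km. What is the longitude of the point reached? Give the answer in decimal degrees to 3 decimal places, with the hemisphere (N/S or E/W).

V-41: φ = -60.64111°, λ = -144.61194°
δ = d/R = 10608.1/6371 = 1.665060 rad
φ₂ = arcsin(sin φ₁ cos δ + cos φ₁ sin δ cos θ)
   = arcsin(-0.87157·-0.09412 + 0.49028·0.99556·0.12880) = 8.33155°
λ₂ = λ₁ + atan2(sin θ sin δ cos φ₁, cos δ − sin φ₁ sin φ₂) = -58.41390°

58.414°W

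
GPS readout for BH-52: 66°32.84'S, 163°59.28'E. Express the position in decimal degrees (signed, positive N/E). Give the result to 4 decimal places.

-66.5473°, +163.9880°

lat: 66.5473° S → -66.5473°
lon: 163.9880° E → +163.9880°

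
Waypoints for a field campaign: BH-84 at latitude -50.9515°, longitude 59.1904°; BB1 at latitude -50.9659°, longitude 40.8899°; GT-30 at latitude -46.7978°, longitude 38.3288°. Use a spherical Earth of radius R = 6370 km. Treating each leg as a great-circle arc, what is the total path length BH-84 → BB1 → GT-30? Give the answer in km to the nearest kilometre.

1778 km

BH-84→BB1: c = 0.200669 rad, d = 1278.26 km
BB1→GT-30: c = 0.078449 rad, d = 499.72 km
Total = 1278.26 + 499.72 = 1777.98 km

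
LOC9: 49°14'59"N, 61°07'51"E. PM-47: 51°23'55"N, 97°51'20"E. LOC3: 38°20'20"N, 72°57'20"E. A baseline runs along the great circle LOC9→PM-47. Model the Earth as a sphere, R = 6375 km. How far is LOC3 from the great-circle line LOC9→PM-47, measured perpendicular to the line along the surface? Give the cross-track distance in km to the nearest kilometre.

1414 km

LOC9: φ = +49.24972°, λ = +61.13083°
PM-47: φ = +51.39861°, λ = +97.85556°
LOC3: φ = +38.33889°, λ = +72.95556°
δ₁₃ = central angle LOC9→LOC3 = 0.241176 rad  (haversine)
θ₁₃ = bearing LOC9→LOC3 = 137.705°,  θ₁₂ = bearing LOC9→PM-47 = 70.610°
dₓₜ = R·arcsin(sin δ₁₃ · sin(θ₁₃ − θ₁₂)) = 6375·arcsin(0.23884·sin(67.095°)) = 1414.149 km
|dₓₜ| = 1414.149 km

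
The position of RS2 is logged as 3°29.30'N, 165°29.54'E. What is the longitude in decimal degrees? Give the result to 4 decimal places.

165.4923°E

165° + 29.54′/60 = 165 + 0.49233 = 165.4923°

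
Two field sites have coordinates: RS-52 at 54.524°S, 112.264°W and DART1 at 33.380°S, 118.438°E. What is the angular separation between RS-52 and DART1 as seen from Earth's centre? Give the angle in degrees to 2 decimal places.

81.89°

Δφ = 21.1440°,  Δλ = -129.2980°
a = sin²(Δφ/2) + cos φ₁ cos φ₂ sin²(Δλ/2) = 0.429444
c = 2·arcsin(√a) = 1.429212 rad = 81.8878°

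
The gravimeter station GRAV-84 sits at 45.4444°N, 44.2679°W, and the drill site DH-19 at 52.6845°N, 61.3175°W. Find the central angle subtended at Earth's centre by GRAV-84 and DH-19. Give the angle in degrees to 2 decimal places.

13.26°

Δφ = 7.2401°,  Δλ = -17.0496°
a = sin²(Δφ/2) + cos φ₁ cos φ₂ sin²(Δλ/2) = 0.013333
c = 2·arcsin(√a) = 0.231450 rad = 13.2611°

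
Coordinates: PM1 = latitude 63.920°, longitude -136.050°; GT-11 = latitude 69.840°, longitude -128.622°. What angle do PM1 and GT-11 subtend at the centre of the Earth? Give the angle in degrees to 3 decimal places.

Δφ = 5.9200°,  Δλ = 7.4280°
a = sin²(Δφ/2) + cos φ₁ cos φ₂ sin²(Δλ/2) = 0.003302
c = 2·arcsin(√a) = 0.114995 rad = 6.5887°

6.589°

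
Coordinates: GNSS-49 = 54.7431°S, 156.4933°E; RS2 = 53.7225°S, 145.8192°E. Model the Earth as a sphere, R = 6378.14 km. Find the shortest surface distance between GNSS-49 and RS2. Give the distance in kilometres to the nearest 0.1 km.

703.0 km

Δφ = 1.0206°,  Δλ = -10.6741°
a = sin²(Δφ/2) + cos φ₁ cos φ₂ sin²(Δλ/2) = 0.003034
c = 2·arcsin(√a) = 0.110225 rad = 6.3154°
d = R·c = 6378.14 × 0.110225 = 703.0 km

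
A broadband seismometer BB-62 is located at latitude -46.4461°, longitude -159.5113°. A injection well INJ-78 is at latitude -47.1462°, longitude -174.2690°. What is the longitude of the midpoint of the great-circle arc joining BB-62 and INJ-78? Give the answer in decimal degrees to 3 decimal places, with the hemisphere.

Bx = cos φ₂ cos Δλ = 0.657694,  By = cos φ₂ sin Δλ = -0.173251
φₘ = atan2(sin φ₁ + sin φ₂, √((cos φ₁ + Bx)² + By²)) = -47.03384°
λₘ = λ₁ + atan2(By, cos φ₁ + Bx) = -166.84188°

166.842°W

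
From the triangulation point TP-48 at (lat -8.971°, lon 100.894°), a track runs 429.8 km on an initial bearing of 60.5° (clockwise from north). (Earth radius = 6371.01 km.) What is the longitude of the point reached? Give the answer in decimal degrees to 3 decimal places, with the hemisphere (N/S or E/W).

104.283°E

δ = d/R = 429.8/6371.01 = 0.067462 rad
φ₂ = arcsin(sin φ₁ cos δ + cos φ₁ sin δ cos θ)
   = arcsin(-0.15593·0.99773 + 0.98777·0.06741·0.49242) = -7.05322°
λ₂ = λ₁ + atan2(sin θ sin δ cos φ₁, cos δ − sin φ₁ sin φ₂) = 104.28322°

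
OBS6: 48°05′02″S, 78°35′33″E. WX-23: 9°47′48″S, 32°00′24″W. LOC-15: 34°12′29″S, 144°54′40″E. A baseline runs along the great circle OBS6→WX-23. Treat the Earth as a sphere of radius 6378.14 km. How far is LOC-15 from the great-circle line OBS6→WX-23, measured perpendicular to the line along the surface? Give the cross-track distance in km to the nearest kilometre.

2640 km

OBS6: φ = -48.08389°, λ = +78.59250°
WX-23: φ = -9.79667°, λ = -32.00667°
LOC-15: φ = -34.20806°, λ = +144.91111°
δ₁₃ = central angle OBS6→LOC-15 = 0.875977 rad  (haversine)
θ₁₃ = bearing OBS6→LOC-15 = 99.622°,  θ₁₂ = bearing OBS6→WX-23 = 248.055°
dₓₜ = R·arcsin(sin δ₁₃ · sin(θ₁₃ − θ₁₂)) = 6378.14·arcsin(0.76817·sin(-148.433°)) = -2639.603 km
|dₓₜ| = 2639.603 km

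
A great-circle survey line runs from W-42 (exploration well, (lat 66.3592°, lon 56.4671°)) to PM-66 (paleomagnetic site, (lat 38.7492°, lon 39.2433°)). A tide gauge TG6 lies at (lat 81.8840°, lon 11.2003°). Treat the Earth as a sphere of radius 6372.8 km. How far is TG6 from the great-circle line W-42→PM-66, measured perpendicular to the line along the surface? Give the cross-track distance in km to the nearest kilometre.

δ₁₃ = central angle W-42→TG6 = 0.327820 rad  (haversine)
θ₁₃ = bearing W-42→TG6 = 341.851°,  θ₁₂ = bearing W-42→PM-66 = 208.160°
dₓₜ = R·arcsin(sin δ₁₃ · sin(θ₁₃ − θ₁₂)) = 6372.8·arcsin(0.32198·sin(133.692°)) = 1497.414 km
|dₓₜ| = 1497.414 km

1497 km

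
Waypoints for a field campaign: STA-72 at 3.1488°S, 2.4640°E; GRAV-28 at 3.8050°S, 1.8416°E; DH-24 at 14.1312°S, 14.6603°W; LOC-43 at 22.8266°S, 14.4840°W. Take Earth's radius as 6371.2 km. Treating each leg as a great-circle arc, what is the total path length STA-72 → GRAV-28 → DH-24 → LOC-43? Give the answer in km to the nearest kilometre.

3211 km

STA-72→GRAV-28: c = 0.015771 rad, d = 100.48 km
GRAV-28→DH-24: c = 0.336403 rad, d = 2143.29 km
DH-24→LOC-43: c = 0.151791 rad, d = 967.09 km
Total = 100.48 + 2143.29 + 967.09 = 3210.87 km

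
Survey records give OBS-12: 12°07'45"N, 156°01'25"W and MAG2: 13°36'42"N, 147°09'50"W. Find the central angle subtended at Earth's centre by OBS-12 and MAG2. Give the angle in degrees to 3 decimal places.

OBS-12: φ = +12.12917°, λ = -156.02361°
MAG2: φ = +13.61167°, λ = -147.16389°
Δφ = 1.4825°,  Δλ = 8.8597°
a = sin²(Δφ/2) + cos φ₁ cos φ₂ sin²(Δλ/2) = 0.005836
c = 2·arcsin(√a) = 0.152939 rad = 8.7627°

8.763°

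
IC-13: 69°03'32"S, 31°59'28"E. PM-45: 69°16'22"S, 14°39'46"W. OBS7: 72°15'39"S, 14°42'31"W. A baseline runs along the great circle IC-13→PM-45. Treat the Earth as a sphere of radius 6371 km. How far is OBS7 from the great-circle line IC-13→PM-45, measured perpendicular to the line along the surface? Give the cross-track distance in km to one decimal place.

310.2 km

IC-13: φ = -69.05889°, λ = +31.99111°
PM-45: φ = -69.27278°, λ = -14.66278°
OBS7: φ = -72.26083°, λ = -14.70861°
δ₁₃ = central angle IC-13→OBS7 = 0.268289 rad  (haversine)
θ₁₃ = bearing IC-13→OBS7 = 236.772°,  θ₁₂ = bearing IC-13→PM-45 = 247.352°
dₓₜ = R·arcsin(sin δ₁₃ · sin(θ₁₃ − θ₁₂)) = 6371·arcsin(0.26508·sin(-10.580°)) = -310.204 km
|dₓₜ| = 310.204 km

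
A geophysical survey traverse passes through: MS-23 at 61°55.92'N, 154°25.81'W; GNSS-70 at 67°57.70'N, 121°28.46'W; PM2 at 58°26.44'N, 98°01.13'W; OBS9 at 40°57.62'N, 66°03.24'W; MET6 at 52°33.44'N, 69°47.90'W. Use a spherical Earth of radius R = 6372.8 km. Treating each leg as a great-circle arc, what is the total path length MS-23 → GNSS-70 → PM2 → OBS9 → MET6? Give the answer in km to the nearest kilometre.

7513 km

MS-23: φ = +61.93200°, λ = -154.43017°
GNSS-70: φ = +67.96167°, λ = -121.47433°
PM2: φ = +58.44067°, λ = -98.01883°
OBS9: φ = +40.96033°, λ = -66.05400°
MET6: φ = +52.55733°, λ = -69.79833°
MS-23→GNSS-70: c = 0.261285 rad, d = 1665.12 km
GNSS-70→PM2: c = 0.245576 rad, d = 1565.01 km
PM2→OBS9: c = 0.464844 rad, d = 2962.36 km
OBS9→MET6: c = 0.207224 rad, d = 1320.60 km
Total = 1665.12 + 1565.01 + 2962.36 + 1320.60 = 7513.08 km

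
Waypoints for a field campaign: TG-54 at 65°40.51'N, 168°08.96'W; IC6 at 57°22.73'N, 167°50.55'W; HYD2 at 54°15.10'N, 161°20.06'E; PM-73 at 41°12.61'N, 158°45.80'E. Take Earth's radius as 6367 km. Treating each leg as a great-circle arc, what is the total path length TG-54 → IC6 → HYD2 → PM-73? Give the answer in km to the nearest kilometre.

4322 km

TG-54: φ = +65.67517°, λ = -168.14933°
IC6: φ = +57.37883°, λ = -167.84250°
HYD2: φ = +54.25167°, λ = +161.33433°
PM-73: φ = +41.21017°, λ = +158.76333°
TG-54→IC6: c = 0.144820 rad, d = 922.07 km
IC6→HYD2: c = 0.304404 rad, d = 1938.14 km
HYD2→PM-73: c = 0.229569 rad, d = 1461.67 km
Total = 922.07 + 1938.14 + 1461.67 = 4321.88 km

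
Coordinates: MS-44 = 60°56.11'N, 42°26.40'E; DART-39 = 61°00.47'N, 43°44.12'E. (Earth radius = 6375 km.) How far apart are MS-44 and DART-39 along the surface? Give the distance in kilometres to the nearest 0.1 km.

MS-44: φ = +60.93517°, λ = +42.44000°
DART-39: φ = +61.00783°, λ = +43.73533°
Δφ = 0.0727°,  Δλ = 1.2953°
a = sin²(Δφ/2) + cos φ₁ cos φ₂ sin²(Δλ/2) = 0.000030
c = 2·arcsin(√a) = 0.011043 rad = 0.6327°
d = R·c = 6375 × 0.011043 = 70.4 km

70.4 km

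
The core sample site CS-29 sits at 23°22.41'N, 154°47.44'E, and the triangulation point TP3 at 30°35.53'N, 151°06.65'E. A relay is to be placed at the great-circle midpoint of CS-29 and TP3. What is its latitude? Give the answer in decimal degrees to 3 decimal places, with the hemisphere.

CS-29: φ = +23.37350°, λ = +154.79067°
TP3: φ = +30.59217°, λ = +151.11083°
Bx = cos φ₂ cos Δλ = 0.859037,  By = cos φ₂ sin Δλ = -0.055248
φₘ = atan2(sin φ₁ + sin φ₂, √((cos φ₁ + Bx)² + By²)) = 26.99477°
λₘ = λ₁ + atan2(By, cos φ₁ + Bx) = 153.00986°

26.995°N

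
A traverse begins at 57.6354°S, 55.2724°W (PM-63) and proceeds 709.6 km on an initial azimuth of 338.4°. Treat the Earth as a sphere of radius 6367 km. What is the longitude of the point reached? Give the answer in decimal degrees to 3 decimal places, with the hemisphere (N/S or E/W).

59.055°W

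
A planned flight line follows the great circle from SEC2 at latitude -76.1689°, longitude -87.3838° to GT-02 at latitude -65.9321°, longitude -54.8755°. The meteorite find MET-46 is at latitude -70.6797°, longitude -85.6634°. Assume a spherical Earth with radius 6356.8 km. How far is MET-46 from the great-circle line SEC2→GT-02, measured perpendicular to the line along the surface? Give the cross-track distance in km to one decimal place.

508.0 km

δ₁₃ = central angle SEC2→MET-46 = 0.096177 rad  (haversine)
θ₁₃ = bearing SEC2→MET-46 = 5.937°,  θ₁₂ = bearing SEC2→GT-02 = 62.177°
dₓₜ = R·arcsin(sin δ₁₃ · sin(θ₁₃ − θ₁₂)) = 6356.8·arcsin(0.09603·sin(-56.240°)) = -508.036 km
|dₓₜ| = 508.036 km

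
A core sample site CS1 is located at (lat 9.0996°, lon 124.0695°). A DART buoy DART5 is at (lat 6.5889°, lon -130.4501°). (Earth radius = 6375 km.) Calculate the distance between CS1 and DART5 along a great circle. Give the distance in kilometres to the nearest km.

Δφ = -2.5107°,  Δλ = 105.4804°
a = sin²(Δφ/2) + cos φ₁ cos φ₂ sin²(Δλ/2) = 0.621831
c = 2·arcsin(√a) = 1.816936 rad = 104.1028°
d = R·c = 6375 × 1.816936 = 11583.0 km

11583 km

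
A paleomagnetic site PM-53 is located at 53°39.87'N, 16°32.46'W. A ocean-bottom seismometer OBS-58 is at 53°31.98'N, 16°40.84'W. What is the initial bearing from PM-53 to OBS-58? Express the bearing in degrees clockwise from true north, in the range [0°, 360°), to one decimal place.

PM-53: φ = +53.66450°, λ = -16.54100°
OBS-58: φ = +53.53300°, λ = -16.68067°
Δλ = -0.1397°
y = sin Δλ · cos φ₂ = -0.001449
x = cos φ₁ sin φ₂ − sin φ₁ cos φ₂ cos Δλ = -0.002294
θ = atan2(y, x) = -147.7209° → 212.2791° (mod 360°)

212.3°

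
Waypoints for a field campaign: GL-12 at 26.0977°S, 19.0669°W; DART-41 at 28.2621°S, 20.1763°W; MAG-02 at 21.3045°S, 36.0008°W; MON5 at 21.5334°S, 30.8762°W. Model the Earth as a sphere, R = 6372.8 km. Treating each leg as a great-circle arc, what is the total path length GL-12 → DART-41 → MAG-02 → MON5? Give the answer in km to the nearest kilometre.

2569 km

GL-12→DART-41: c = 0.041517 rad, d = 264.58 km
DART-41→MAG-02: c = 0.278254 rad, d = 1773.26 km
MAG-02→MON5: c = 0.083356 rad, d = 531.21 km
Total = 264.58 + 1773.26 + 531.21 = 2569.04 km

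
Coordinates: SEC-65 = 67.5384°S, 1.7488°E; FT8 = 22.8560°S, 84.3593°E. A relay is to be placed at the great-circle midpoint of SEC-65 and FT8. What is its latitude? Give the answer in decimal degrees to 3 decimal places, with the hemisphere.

51.556°S

Bx = cos φ₂ cos Δλ = 0.118516,  By = cos φ₂ sin Δλ = 0.913831
φₘ = atan2(sin φ₁ + sin φ₂, √((cos φ₁ + Bx)² + By²)) = -51.55613°
λₘ = λ₁ + atan2(By, cos φ₁ + Bx) = 63.03568°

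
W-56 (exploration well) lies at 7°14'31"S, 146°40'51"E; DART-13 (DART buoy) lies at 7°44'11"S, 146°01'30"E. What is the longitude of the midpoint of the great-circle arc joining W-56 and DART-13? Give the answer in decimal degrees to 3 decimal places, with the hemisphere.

W-56: φ = -7.24194°, λ = +146.68083°
DART-13: φ = -7.73639°, λ = +146.02500°
Bx = cos φ₂ cos Δλ = 0.990833,  By = cos φ₂ sin Δλ = -0.011342
φₘ = atan2(sin φ₁ + sin φ₂, √((cos φ₁ + Bx)² + By²)) = -7.48929°
λₘ = λ₁ + atan2(By, cos φ₁ + Bx) = 146.35310°

146.353°E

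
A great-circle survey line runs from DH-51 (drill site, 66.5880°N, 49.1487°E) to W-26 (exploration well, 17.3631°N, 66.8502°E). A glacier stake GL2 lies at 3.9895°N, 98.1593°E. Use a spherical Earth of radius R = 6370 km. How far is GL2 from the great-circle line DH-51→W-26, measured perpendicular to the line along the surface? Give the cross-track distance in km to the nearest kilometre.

3208 km

δ₁₃ = central angle DH-51→GL2 = 1.241014 rad  (haversine)
θ₁₃ = bearing DH-51→GL2 = 127.261°,  θ₁₂ = bearing DH-51→W-26 = 157.931°
dₓₜ = R·arcsin(sin δ₁₃ · sin(θ₁₃ − θ₁₂)) = 6370·arcsin(0.94611·sin(-30.671°)) = -3208.191 km
|dₓₜ| = 3208.191 km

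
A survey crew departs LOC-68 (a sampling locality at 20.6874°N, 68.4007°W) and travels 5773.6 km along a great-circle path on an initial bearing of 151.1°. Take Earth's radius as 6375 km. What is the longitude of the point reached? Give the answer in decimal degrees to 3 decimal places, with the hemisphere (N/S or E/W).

δ = d/R = 5773.6/6375 = 0.905663 rad
φ₂ = arcsin(sin φ₁ cos δ + cos φ₁ sin δ cos θ)
   = arcsin(0.35327·0.61716 + 0.93552·0.78683·-0.87546) = -25.23962°
λ₂ = λ₁ + atan2(sin θ sin δ cos φ₁, cos δ − sin φ₁ sin φ₂) = -43.54101°

43.541°W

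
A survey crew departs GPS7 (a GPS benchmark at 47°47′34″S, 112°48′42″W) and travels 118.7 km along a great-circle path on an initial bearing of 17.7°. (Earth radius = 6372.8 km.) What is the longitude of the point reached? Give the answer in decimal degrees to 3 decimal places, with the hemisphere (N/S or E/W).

112.338°W

GPS7: φ = -47.79278°, λ = -112.81167°
δ = d/R = 118.7/6372.8 = 0.018626 rad
φ₂ = arcsin(sin φ₁ cos δ + cos φ₁ sin δ cos θ)
   = arcsin(-0.74072·0.99983 + 0.67181·0.01862·0.95266) = -46.77512°
λ₂ = λ₁ + atan2(sin θ sin δ cos φ₁, cos δ − sin φ₁ sin φ₂) = -112.33793°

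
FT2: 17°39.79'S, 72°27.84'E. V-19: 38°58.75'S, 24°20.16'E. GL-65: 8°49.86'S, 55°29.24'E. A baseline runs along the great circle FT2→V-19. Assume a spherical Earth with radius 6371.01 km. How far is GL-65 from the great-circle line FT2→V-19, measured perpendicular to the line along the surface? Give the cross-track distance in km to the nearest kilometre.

FT2: φ = -17.66317°, λ = +72.46400°
V-19: φ = -38.97917°, λ = +24.33600°
GL-65: φ = -8.83100°, λ = +55.48733°
δ₁₃ = central angle FT2→GL-65 = 0.326681 rad  (haversine)
θ₁₃ = bearing FT2→GL-65 = 295.961°,  θ₁₂ = bearing FT2→V-19 = 232.639°
dₓₜ = R·arcsin(sin δ₁₃ · sin(θ₁₃ − θ₁₂)) = 6371.01·arcsin(0.32090·sin(63.321°)) = 1852.816 km
|dₓₜ| = 1852.816 km

1853 km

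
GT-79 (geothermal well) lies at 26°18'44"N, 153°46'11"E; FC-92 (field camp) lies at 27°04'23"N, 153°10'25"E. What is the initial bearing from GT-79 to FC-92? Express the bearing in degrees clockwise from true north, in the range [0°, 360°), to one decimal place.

325.1°

GT-79: φ = +26.31222°, λ = +153.76972°
FC-92: φ = +27.07306°, λ = +153.17361°
Δλ = -0.5961°
y = sin Δλ · cos φ₂ = -0.009264
x = cos φ₁ sin φ₂ − sin φ₁ cos φ₂ cos Δλ = 0.013300
θ = atan2(y, x) = -34.8586° → 325.1414° (mod 360°)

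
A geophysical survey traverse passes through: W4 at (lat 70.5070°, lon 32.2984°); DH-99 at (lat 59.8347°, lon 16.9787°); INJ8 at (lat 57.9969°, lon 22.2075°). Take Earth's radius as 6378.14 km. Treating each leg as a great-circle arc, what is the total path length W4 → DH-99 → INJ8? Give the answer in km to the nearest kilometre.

1742 km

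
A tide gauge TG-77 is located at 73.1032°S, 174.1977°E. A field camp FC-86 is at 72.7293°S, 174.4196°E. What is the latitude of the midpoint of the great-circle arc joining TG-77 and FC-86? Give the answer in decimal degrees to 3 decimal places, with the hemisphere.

Bx = cos φ₂ cos Δλ = 0.296884,  By = cos φ₂ sin Δλ = 0.001150
φₘ = atan2(sin φ₁ + sin φ₂, √((cos φ₁ + Bx)² + By²)) = -72.91628°
λₘ = λ₁ + atan2(By, cos φ₁ + Bx) = 174.30983°

72.916°S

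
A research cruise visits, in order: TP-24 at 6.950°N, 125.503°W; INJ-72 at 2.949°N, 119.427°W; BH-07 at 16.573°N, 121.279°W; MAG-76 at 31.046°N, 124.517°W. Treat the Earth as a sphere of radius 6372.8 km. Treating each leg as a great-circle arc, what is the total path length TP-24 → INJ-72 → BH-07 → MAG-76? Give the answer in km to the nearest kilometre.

3979 km

TP-24→INJ-72: c = 0.126624 rad, d = 806.95 km
INJ-72→BH-07: c = 0.239897 rad, d = 1528.82 km
BH-07→MAG-76: c = 0.257795 rad, d = 1642.87 km
Total = 806.95 + 1528.82 + 1642.87 = 3978.64 km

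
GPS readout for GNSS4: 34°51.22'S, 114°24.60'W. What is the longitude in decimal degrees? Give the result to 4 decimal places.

114° + 24.60′/60 = 114 + 0.41000 = 114.4100°

114.4100°W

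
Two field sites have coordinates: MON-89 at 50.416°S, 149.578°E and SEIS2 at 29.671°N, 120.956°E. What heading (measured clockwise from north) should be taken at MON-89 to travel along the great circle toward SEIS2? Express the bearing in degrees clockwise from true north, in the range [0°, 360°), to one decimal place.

Δλ = -28.6220°
y = sin Δλ · cos φ₂ = -0.416220
x = cos φ₁ sin φ₂ − sin φ₁ cos φ₂ cos Δλ = 0.903240
θ = atan2(y, x) = -24.7406° → 335.2594° (mod 360°)

335.3°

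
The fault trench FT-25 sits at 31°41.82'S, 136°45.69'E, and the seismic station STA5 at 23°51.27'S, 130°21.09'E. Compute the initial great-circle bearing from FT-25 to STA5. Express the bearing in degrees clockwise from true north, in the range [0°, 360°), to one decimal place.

322.6°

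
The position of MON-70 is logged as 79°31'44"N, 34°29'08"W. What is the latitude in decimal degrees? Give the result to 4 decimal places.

79.5289°N

79° + 31′/60 + 44″/3600 = 79 + 0.51667 + 0.01222 = 79.5289°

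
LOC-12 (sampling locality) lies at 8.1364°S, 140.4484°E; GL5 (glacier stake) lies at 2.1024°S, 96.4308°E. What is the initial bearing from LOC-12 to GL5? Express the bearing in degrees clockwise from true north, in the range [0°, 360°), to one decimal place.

275.4°

Δλ = -44.0176°
y = sin Δλ · cos φ₂ = -0.694412
x = cos φ₁ sin φ₂ − sin φ₁ cos φ₂ cos Δλ = 0.065393
θ = atan2(y, x) = -84.6203° → 275.3797° (mod 360°)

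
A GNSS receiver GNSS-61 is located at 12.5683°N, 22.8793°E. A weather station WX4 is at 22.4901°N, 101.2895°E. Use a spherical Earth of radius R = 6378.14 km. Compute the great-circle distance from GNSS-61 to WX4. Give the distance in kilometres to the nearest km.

Δφ = 9.9218°,  Δλ = 78.4102°
a = sin²(Δφ/2) + cos φ₁ cos φ₂ sin²(Δλ/2) = 0.367793
c = 2·arcsin(√a) = 1.303200 rad = 74.6678°
d = R·c = 6378.14 × 1.303200 = 8312.0 km

8312 km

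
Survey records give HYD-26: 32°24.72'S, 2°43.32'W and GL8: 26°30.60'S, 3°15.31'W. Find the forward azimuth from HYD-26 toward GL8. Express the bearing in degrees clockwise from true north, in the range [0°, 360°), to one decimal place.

HYD-26: φ = -32.41200°, λ = -2.72200°
GL8: φ = -26.51000°, λ = -3.25517°
Δλ = -0.5332°
y = sin Δλ · cos φ₂ = -0.008327
x = cos φ₁ sin φ₂ − sin φ₁ cos φ₂ cos Δλ = 0.102806
θ = atan2(y, x) = -4.6307° → 355.3693° (mod 360°)

355.4°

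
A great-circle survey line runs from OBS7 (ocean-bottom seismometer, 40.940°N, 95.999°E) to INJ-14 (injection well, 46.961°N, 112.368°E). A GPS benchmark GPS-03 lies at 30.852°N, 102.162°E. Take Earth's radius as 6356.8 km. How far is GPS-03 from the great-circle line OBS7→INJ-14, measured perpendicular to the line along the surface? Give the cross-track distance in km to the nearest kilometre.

δ₁₃ = central angle OBS7→GPS-03 = 0.196316 rad  (haversine)
θ₁₃ = bearing OBS7→GPS-03 = 151.803°,  θ₁₂ = bearing OBS7→INJ-14 = 57.397°
dₓₜ = R·arcsin(sin δ₁₃ · sin(θ₁₃ − θ₁₂)) = 6356.8·arcsin(0.19506·sin(94.405°)) = 1244.205 km
|dₓₜ| = 1244.205 km

1244 km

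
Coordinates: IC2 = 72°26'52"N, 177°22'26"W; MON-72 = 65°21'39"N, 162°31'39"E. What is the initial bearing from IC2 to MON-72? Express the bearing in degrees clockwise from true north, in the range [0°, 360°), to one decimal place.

IC2: φ = +72.44778°, λ = -177.37389°
MON-72: φ = +65.36083°, λ = +162.52750°
Δλ = -20.0986°
y = sin Δλ · cos φ₂ = -0.143263
x = cos φ₁ sin φ₂ − sin φ₁ cos φ₂ cos Δλ = -0.099169
θ = atan2(y, x) = -124.6916° → 235.3084° (mod 360°)

235.3°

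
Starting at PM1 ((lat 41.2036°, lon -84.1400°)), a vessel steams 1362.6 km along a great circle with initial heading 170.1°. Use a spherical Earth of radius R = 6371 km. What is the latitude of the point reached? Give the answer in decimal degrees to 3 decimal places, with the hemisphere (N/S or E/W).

29.105°N

δ = d/R = 1362.6/6371 = 0.213875 rad
φ₂ = arcsin(sin φ₁ cos δ + cos φ₁ sin δ cos θ)
   = arcsin(0.65874·0.97722 + 0.75237·0.21225·-0.98511) = 29.10526°
λ₂ = λ₁ + atan2(sin θ sin δ cos φ₁, cos δ − sin φ₁ sin φ₂) = -81.74631°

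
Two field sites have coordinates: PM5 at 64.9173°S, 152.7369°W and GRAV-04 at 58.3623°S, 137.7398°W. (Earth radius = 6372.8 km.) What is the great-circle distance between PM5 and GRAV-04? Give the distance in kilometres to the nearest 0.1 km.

Δφ = 6.5550°,  Δλ = 14.9971°
a = sin²(Δφ/2) + cos φ₁ cos φ₂ sin²(Δλ/2) = 0.007056
c = 2·arcsin(√a) = 0.168195 rad = 9.6368°
d = R·c = 6372.8 × 0.168195 = 1071.9 km

1071.9 km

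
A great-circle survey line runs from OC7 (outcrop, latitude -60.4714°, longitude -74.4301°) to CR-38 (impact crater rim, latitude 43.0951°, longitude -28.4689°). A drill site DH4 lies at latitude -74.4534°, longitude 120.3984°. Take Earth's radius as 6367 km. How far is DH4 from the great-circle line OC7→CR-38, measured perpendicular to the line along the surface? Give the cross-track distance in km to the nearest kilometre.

2173 km

δ₁₃ = central angle OC7→DH4 = 0.780478 rad  (haversine)
θ₁₃ = bearing OC7→DH4 = 185.595°,  θ₁₂ = bearing OC7→CR-38 = 33.995°
dₓₜ = R·arcsin(sin δ₁₃ · sin(θ₁₃ − θ₁₂)) = 6367·arcsin(0.70362·sin(151.600°)) = 2172.702 km
|dₓₜ| = 2172.702 km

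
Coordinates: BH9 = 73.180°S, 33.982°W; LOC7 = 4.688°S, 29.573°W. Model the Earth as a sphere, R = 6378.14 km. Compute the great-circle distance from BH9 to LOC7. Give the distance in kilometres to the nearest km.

7630 km

Δφ = 68.4920°,  Δλ = 4.4090°
a = sin²(Δφ/2) + cos φ₁ cos φ₂ sin²(Δλ/2) = 0.317111
c = 2·arcsin(√a) = 1.196328 rad = 68.5446°
d = R·c = 6378.14 × 1.196328 = 7630.3 km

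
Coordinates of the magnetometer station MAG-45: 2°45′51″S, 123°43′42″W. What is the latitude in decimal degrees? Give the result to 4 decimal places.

2° + 45′/60 + 51″/3600 = 2 + 0.75000 + 0.01417 = 2.7642°

2.7642°S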